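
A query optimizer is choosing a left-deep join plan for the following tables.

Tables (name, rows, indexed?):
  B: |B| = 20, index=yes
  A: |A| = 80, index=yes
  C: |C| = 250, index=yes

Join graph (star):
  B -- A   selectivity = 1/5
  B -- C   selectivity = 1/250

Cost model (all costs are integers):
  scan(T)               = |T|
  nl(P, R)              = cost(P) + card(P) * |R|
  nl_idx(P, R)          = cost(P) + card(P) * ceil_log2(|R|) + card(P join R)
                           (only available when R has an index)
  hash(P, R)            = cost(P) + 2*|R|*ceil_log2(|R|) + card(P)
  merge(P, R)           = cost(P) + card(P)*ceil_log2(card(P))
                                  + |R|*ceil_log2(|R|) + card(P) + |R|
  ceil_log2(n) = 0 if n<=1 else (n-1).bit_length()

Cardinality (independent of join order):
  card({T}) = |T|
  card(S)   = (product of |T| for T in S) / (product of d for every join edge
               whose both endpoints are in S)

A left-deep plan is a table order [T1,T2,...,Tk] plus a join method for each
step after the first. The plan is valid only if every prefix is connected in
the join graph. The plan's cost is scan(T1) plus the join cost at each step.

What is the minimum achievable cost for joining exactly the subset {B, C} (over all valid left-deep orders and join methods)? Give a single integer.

Selinger DP over subsets of {B,C}:
  {B}: scan cost=20, card=20
  {C}: scan cost=250, card=250
  {BC}: card=20; try (C,nl_idx)→200, (B,hash)→700, (B,nl_idx)→1520, (C,merge)→2390, (B,merge)→2620, (C,hash)→4040 …(+2); best=200 via (C,nl_idx)

200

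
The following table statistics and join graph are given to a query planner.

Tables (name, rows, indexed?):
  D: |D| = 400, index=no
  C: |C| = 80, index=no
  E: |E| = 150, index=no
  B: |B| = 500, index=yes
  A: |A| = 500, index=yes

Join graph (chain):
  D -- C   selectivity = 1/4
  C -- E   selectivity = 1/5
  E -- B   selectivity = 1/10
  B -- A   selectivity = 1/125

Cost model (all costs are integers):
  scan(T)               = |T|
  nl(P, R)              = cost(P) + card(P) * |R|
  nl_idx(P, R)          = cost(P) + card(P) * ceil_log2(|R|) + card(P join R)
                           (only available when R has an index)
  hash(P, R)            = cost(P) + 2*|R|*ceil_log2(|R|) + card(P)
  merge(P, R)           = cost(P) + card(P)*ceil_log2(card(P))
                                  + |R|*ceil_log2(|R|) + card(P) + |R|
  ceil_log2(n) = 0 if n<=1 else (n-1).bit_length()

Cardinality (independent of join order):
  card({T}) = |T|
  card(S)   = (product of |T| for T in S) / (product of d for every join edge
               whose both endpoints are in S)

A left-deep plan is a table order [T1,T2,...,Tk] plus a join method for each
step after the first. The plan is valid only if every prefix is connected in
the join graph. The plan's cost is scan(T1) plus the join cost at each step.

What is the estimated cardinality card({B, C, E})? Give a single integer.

120000

Tables in S: B(500), C(80), E(150)
Edges inside S: C-E(d=5), E-B(d=10)
numerator = 500 * 80 * 150 = 6000000
denominator = 5 * 10 = 50
card(S) = 6000000 / 50 = 120000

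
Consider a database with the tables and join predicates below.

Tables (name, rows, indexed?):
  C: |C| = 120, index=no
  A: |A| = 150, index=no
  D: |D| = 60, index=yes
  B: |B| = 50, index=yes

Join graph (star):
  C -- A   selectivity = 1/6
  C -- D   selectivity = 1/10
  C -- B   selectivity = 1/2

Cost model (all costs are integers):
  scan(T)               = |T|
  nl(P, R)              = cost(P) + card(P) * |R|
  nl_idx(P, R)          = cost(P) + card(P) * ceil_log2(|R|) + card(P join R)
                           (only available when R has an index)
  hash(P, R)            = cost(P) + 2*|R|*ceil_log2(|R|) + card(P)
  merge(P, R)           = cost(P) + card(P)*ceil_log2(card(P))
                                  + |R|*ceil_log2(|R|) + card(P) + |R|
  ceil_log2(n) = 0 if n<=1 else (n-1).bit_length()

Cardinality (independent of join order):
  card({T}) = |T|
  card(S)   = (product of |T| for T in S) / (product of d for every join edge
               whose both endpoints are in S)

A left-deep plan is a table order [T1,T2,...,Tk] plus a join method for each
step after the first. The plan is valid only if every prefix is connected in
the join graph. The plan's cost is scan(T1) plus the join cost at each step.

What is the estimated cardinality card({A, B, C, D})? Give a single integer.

Tables in S: A(150), B(50), C(120), D(60)
Edges inside S: C-A(d=6), C-D(d=10), C-B(d=2)
numerator = 150 * 50 * 120 * 60 = 54000000
denominator = 6 * 10 * 2 = 120
card(S) = 54000000 / 120 = 450000

450000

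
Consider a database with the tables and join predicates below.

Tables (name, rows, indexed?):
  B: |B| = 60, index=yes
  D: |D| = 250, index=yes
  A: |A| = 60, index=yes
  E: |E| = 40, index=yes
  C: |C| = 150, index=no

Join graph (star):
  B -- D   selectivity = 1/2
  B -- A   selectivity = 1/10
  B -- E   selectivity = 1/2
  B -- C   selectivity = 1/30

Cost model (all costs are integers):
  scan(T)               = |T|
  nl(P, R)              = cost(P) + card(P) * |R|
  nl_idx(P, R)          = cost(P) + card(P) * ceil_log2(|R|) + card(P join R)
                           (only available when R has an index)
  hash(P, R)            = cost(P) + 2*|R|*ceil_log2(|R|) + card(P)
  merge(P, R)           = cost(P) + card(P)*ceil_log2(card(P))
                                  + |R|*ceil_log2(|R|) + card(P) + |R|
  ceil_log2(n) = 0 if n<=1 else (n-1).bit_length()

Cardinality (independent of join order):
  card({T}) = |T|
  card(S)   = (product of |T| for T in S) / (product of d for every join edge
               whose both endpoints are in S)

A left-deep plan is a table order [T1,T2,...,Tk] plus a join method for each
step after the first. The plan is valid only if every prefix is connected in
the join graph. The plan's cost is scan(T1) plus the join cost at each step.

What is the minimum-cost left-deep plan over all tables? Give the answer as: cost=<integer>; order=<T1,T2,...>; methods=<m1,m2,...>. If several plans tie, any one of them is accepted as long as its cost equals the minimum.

Selinger DP (subsets sized 1..n):
  {B}: scan cost=60, card=60
  {D}: scan cost=250, card=250
  {A}: scan cost=60, card=60
  {E}: scan cost=40, card=40
  {C}: scan cost=150, card=150
  {BD}: card=7500; try (B,hash)→1220, (D,merge)→2730, (B,merge)→2920, (D,hash)→4120, (D,nl_idx)→8040, (B,nl_idx)→9250 …(+2); best=1220 via (B,hash)
  {AB}: card=360; try (B,nl_idx)→780, (A,nl_idx)→780, (B,hash)→840, (A,hash)→840, (B,merge)→900, (A,merge)→900 …(+2); best=780 via (B,nl_idx)
  {BE}: card=1200; try (E,hash)→600, (B,merge)→740, (E,merge)→760, (B,hash)→800, (B,nl_idx)→1480, (E,nl_idx)→1620 …(+2); best=600 via (E,hash)
  {BC}: card=300; try (B,hash)→1020, (B,nl_idx)→1350, (C,merge)→1830, (B,merge)→1920, (C,hash)→2520, (C,nl)→9060 …(+1); best=1020 via (B,hash)
  {ABD}: card=45000; try (D,hash)→5140, (D,merge)→6630, (A,hash)→9440, (D,nl_idx)→48660, (D,nl)→90780, (A,nl_idx)→91220 …(+2); best=5140 via (D,hash)
  {BDE}: card=150000; try (D,hash)→5800, (E,hash)→9200, (D,merge)→17250, (E,merge)→106500, (D,nl_idx)→160200, (E,nl_idx)→196220 …(+2); best=5800 via (D,hash)
  {BCD}: card=37500; try (D,hash)→5320, (D,merge)→6270, (C,hash)→11120, (D,nl_idx)→40920, (D,nl)→76020, (C,merge)→107570 …(+1); best=5320 via (D,hash)
  {ABE}: card=7200; try (E,hash)→1620, (A,hash)→2520, (E,merge)→4660, (E,nl_idx)→10140, (A,nl_idx)→15000, (E,nl)→15180 …(+2); best=1620 via (E,hash)
  {ABC}: card=1800; try (A,hash)→2040, (C,hash)→3540, (A,merge)→4440, (A,nl_idx)→4620, (C,merge)→5730, (A,nl)→19020 …(+1); best=2040 via (A,hash)
  {BCE}: card=6000; try (E,hash)→1800, (C,hash)→4200, (E,merge)→4300, (E,nl_idx)→8820, (E,nl)→13020, (C,merge)→16350 …(+1); best=1800 via (E,hash)
  {ABDE}: card=900000; try (D,hash)→12820, (E,hash)→50620, (D,merge)→104670, (A,hash)→156520, (E,merge)→770420, (D,nl_idx)→959220 …(+6); best=12820 via (D,hash)
  {ABCD}: card=225000; try (D,hash)→7840, (D,merge)→25890, (A,hash)→43540, (C,hash)→52540, (D,nl_idx)→241440, (D,nl)→452040 …(+5); best=7840 via (D,hash)
  {BCDE}: card=750000; try (D,hash)→11800, (E,hash)→43300, (D,merge)→88050, (C,hash)→158200, (E,merge)→643100, (D,nl_idx)→799800 …(+5); best=11800 via (D,hash)
  {ABCE}: card=36000; try (E,hash)→4320, (A,hash)→8520, (C,hash)→11220, (E,merge)→23920, (E,nl_idx)→48840, (A,nl_idx)→73800 …(+5); best=4320 via (E,hash)
  {ABCDE}: card=4500000; try (D,hash)→44320, (E,hash)→233320, (D,merge)→618570, (A,hash)→762520, (C,hash)→915220, (E,merge)→4283120 …(+9); best=44320 via (D,hash)

cost=44320; order=C,B,A,E,D; methods=hash,hash,hash,hash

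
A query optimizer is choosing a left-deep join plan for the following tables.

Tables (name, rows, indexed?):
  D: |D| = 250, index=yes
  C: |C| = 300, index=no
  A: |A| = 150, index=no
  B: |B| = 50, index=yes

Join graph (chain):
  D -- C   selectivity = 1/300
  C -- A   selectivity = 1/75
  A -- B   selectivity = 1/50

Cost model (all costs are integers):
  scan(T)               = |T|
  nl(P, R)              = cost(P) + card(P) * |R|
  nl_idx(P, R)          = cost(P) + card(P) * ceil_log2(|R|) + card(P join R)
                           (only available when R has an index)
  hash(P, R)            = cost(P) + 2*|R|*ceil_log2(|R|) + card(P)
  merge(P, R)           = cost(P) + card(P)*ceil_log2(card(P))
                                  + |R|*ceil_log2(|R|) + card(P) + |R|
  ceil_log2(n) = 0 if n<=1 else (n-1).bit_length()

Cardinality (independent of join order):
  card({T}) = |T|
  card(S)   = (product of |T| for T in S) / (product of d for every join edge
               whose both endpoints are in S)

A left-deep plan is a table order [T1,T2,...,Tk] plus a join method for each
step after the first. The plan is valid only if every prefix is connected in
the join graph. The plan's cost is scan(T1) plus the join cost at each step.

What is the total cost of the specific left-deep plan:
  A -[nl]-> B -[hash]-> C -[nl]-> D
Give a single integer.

step 1: scan A: cost=150, card=150
step 2: join B via nl
    card(P join B) = 150*50/(50) = 150
    cost = 150 + 150*50 = 7650
step 3: join C via hash
    card(P join C) = 150*300/(75) = 600
    cost = 7650 + 2*300*9 + 150 = 13200
step 4: join D via nl
    card(P join D) = 600*250/(300) = 500
    cost = 13200 + 600*250 = 163200

163200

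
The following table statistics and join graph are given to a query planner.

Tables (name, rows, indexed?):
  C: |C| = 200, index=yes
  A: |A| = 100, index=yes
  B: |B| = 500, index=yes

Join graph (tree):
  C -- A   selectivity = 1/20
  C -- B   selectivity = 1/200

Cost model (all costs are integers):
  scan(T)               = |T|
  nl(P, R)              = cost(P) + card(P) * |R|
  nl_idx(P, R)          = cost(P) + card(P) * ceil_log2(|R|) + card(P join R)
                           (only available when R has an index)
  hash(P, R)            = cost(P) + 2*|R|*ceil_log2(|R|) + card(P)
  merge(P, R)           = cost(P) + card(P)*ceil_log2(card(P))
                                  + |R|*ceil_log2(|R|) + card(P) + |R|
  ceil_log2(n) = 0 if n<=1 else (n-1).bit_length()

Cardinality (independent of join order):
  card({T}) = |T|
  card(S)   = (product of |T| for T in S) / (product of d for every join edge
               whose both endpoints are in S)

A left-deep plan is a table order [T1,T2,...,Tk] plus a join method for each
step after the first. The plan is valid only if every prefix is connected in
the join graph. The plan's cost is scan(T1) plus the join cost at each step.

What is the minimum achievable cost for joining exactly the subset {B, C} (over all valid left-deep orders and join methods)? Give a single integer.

2500

Selinger DP over subsets of {B,C}:
  {C}: scan cost=200, card=200
  {B}: scan cost=500, card=500
  {BC}: card=500; try (B,nl_idx)→2500, (C,hash)→4200, (C,nl_idx)→5000, (B,merge)→7000, (C,merge)→7300, (B,hash)→9400 …(+2); best=2500 via (B,nl_idx)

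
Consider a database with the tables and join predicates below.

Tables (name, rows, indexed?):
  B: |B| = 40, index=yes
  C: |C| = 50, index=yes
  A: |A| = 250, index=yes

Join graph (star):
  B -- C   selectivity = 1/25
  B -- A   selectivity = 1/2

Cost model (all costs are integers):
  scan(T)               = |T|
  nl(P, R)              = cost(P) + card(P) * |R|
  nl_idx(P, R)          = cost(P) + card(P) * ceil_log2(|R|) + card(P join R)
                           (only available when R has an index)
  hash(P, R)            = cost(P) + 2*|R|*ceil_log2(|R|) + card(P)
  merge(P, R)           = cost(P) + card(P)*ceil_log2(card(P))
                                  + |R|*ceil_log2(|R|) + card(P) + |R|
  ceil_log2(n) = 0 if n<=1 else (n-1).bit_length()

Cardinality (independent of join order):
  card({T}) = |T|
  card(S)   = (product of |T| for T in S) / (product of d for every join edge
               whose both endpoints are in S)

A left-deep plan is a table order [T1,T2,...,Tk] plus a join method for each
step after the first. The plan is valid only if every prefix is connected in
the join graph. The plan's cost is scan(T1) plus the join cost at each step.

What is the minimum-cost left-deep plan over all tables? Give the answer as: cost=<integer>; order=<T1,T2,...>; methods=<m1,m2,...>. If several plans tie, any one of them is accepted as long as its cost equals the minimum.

cost=3250; order=B,C,A; methods=nl_idx,merge

Selinger DP (subsets sized 1..n):
  {B}: scan cost=40, card=40
  {C}: scan cost=50, card=50
  {A}: scan cost=250, card=250
  {BC}: card=80; try (C,nl_idx)→360, (B,nl_idx)→430, (B,hash)→580, (C,merge)→670, (C,hash)→680, (B,merge)→680 …(+2); best=360 via (C,nl_idx)
  {AB}: card=5000; try (B,hash)→980, (A,merge)→2570, (B,merge)→2780, (A,hash)→4080, (A,nl_idx)→5360, (B,nl_idx)→6750 …(+2); best=980 via (B,hash)
  {ABC}: card=10000; try (A,merge)→3250, (A,hash)→4440, (C,hash)→6580, (A,nl_idx)→11000, (A,nl)→20360, (C,nl_idx)→40980 …(+2); best=3250 via (A,merge)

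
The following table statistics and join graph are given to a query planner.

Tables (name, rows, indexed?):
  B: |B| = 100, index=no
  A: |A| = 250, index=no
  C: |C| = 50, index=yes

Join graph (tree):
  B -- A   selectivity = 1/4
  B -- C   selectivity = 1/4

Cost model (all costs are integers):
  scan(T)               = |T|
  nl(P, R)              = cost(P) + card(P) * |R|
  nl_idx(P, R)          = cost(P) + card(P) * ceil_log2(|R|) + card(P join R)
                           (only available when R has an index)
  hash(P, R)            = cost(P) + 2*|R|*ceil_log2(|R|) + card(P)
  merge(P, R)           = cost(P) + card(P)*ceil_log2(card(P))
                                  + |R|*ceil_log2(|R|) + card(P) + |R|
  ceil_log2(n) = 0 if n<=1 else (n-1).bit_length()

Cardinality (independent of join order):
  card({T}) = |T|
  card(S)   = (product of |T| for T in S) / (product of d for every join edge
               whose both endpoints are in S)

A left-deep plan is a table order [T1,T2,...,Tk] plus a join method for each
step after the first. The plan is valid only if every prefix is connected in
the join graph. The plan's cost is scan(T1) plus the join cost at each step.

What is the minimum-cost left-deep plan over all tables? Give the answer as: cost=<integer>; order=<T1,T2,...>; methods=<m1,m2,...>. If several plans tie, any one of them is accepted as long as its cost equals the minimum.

Selinger DP (subsets sized 1..n):
  {B}: scan cost=100, card=100
  {A}: scan cost=250, card=250
  {C}: scan cost=50, card=50
  {AB}: card=6250; try (B,hash)→1900, (A,merge)→3150, (B,merge)→3300, (A,hash)→4200, (A,nl)→25100, (B,nl)→25250; best=1900 via (B,hash)
  {BC}: card=1250; try (C,hash)→800, (B,merge)→1200, (C,merge)→1250, (B,hash)→1500, (C,nl_idx)→1950, (B,nl)→5050 …(+1); best=800 via (C,hash)
  {ABC}: card=78125; try (A,hash)→6050, (C,hash)→8750, (A,merge)→18050, (C,merge)→89750, (C,nl_idx)→117525, (A,nl)→313300 …(+1); best=6050 via (A,hash)

cost=6050; order=B,C,A; methods=hash,hash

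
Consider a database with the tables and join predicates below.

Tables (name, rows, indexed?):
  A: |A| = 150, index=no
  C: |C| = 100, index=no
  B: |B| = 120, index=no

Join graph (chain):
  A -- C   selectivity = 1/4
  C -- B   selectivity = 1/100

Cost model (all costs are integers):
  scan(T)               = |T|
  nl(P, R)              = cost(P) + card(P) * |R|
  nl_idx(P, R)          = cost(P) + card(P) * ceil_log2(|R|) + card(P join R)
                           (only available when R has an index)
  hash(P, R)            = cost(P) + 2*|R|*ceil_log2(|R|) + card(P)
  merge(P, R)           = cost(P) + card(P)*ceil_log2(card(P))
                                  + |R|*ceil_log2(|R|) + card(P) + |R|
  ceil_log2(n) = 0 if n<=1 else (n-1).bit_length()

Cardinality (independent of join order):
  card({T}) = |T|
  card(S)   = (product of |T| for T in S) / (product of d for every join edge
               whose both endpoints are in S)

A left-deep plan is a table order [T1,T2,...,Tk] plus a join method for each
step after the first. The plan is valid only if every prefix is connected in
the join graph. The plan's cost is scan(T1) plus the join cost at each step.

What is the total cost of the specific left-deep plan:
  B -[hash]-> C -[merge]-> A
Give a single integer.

3950

step 1: scan B: cost=120, card=120
step 2: join C via hash
    card(P join C) = 120*100/(100) = 120
    cost = 120 + 2*100*7 + 120 = 1640
step 3: join A via merge
    card(P join A) = 120*150/(4) = 4500
    cost = 1640 + 120*7 + 150*8 + 120 + 150 = 3950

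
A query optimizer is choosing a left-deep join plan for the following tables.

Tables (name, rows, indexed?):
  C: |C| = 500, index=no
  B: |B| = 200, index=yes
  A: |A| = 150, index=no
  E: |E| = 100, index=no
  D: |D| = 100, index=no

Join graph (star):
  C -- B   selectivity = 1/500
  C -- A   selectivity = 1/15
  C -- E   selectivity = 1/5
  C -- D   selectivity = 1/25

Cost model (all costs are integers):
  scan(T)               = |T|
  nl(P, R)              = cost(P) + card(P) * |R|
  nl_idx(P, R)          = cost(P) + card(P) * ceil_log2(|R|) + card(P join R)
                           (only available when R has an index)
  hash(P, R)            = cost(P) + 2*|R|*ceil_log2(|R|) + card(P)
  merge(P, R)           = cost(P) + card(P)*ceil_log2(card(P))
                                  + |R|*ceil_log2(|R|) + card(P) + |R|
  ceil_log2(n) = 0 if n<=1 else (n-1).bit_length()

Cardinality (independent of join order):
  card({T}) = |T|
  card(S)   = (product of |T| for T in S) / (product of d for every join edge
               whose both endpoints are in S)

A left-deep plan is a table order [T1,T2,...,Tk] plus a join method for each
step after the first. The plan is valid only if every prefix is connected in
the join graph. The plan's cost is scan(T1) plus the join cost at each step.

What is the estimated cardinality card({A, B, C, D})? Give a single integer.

Tables in S: A(150), B(200), C(500), D(100)
Edges inside S: C-B(d=500), C-A(d=15), C-D(d=25)
numerator = 150 * 200 * 500 * 100 = 1500000000
denominator = 500 * 15 * 25 = 187500
card(S) = 1500000000 / 187500 = 8000

8000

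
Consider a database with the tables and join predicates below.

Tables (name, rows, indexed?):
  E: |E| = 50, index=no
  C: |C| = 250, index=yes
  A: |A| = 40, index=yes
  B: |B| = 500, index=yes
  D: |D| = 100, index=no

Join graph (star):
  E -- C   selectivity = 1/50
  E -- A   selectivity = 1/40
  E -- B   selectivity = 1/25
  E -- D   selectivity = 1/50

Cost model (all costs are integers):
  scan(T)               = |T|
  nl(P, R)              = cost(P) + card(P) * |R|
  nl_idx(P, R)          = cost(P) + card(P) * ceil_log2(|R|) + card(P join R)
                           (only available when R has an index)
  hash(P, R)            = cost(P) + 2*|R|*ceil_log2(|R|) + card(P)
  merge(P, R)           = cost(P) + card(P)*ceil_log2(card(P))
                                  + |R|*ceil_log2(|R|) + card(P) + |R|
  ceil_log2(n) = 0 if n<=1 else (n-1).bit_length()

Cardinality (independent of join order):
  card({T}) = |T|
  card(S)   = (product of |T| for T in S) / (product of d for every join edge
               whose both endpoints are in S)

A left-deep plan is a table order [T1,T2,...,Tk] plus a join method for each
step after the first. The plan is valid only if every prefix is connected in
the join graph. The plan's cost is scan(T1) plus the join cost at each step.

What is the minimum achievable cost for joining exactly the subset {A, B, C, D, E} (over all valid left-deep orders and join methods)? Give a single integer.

Selinger DP over subsets of {A,B,C,D,E}:
  {E}: scan cost=50, card=50
  {C}: scan cost=250, card=250
  {A}: scan cost=40, card=40
  {B}: scan cost=500, card=500
  {D}: scan cost=100, card=100
  {CE}: card=250; try (C,nl_idx)→700, (E,hash)→1100, (C,merge)→2650, (E,merge)→2850, (C,hash)→4100, (C,nl)→12550 …(+1); best=700 via (C,nl_idx)
  {AE}: card=50; try (A,nl_idx)→400, (A,hash)→580, (E,merge)→670, (E,hash)→680, (A,merge)→680, (E,nl)→2040 …(+1); best=400 via (A,nl_idx)
  {BE}: card=1000; try (B,nl_idx)→1500, (E,hash)→1600, (B,merge)→5400, (E,merge)→5850, (B,hash)→9100, (B,nl)→25050 …(+1); best=1500 via (B,nl_idx)
  {DE}: card=100; try (E,hash)→800, (D,merge)→1200, (E,merge)→1250, (D,hash)→1500, (D,nl)→5050, (E,nl)→5100; best=800 via (E,hash)
  {ACE}: card=250; try (C,nl_idx)→1050, (A,hash)→1430, (A,nl_idx)→2450, (C,merge)→3000, (A,merge)→3230, (C,hash)→4450 …(+2); best=1050 via (C,nl_idx)
  {BCE}: card=5000; try (C,hash)→6500, (B,merge)→7950, (B,nl_idx)→7950, (B,hash)→9950, (C,nl_idx)→14500, (C,merge)→14750 …(+2); best=6500 via (C,hash)
  {CDE}: card=500; try (C,nl_idx)→2100, (D,hash)→2350, (D,merge)→3750, (C,merge)→3850, (C,hash)→4900, (D,nl)→25700 …(+1); best=2100 via (C,nl_idx)
  {ABE}: card=1000; try (B,nl_idx)→1850, (A,hash)→2980, (B,merge)→5750, (A,nl_idx)→8500, (B,hash)→9450, (A,merge)→12780 …(+2); best=1850 via (B,nl_idx)
  {ADE}: card=100; try (A,hash)→1380, (A,nl_idx)→1500, (D,merge)→1550, (D,hash)→1850, (A,merge)→1880, (A,nl)→4800 …(+1); best=1380 via (A,hash)
  {BDE}: card=2000; try (B,nl_idx)→3700, (D,hash)→3900, (B,merge)→6600, (B,hash)→9900, (D,merge)→13300, (B,nl)→50800 …(+1); best=3700 via (B,nl_idx)
  {ABCE}: card=5000; try (C,hash)→6850, (B,merge)→8300, (B,nl_idx)→8300, (B,hash)→10300, (A,hash)→11980, (C,nl_idx)→14850 …(+6); best=6850 via (C,hash)
  {ACDE}: card=500; try (C,nl_idx)→2680, (D,hash)→2700, (A,hash)→3080, (D,merge)→4100, (C,merge)→4430, (C,hash)→5480 …(+5); best=2680 via (C,nl_idx)
  {BCDE}: card=10000; try (C,hash)→9700, (B,hash)→11600, (B,merge)→12100, (D,hash)→12900, (B,nl_idx)→16600, (C,nl_idx)→29700 …(+5); best=9700 via (C,hash)
  {ABDE}: card=2000; try (D,hash)→4250, (B,nl_idx)→4280, (A,hash)→6180, (B,merge)→7180, (B,hash)→10480, (D,merge)→13650 …(+5); best=4250 via (D,hash)
  {ABCDE}: card=10000; try (C,hash)→10250, (B,hash)→12180, (B,merge)→12680, (D,hash)→13250, (B,nl_idx)→17180, (A,hash)→20180 …(+9); best=10250 via (C,hash)

10250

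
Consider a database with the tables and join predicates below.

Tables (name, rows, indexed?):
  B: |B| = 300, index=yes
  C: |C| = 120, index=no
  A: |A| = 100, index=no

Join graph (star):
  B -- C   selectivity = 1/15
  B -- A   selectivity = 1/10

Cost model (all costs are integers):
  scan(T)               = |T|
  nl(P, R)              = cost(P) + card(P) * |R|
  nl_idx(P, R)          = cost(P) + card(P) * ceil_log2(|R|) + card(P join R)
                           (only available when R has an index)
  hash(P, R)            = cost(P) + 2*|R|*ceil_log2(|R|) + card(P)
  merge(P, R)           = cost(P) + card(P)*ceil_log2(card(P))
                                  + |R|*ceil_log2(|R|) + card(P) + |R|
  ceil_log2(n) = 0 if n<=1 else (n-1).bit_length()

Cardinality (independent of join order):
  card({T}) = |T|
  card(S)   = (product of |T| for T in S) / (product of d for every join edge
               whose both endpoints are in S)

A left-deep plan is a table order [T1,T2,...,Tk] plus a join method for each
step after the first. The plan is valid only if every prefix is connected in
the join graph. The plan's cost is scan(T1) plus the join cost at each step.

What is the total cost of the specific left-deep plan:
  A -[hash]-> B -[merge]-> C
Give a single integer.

45560

step 1: scan A: cost=100, card=100
step 2: join B via hash
    card(P join B) = 100*300/(10) = 3000
    cost = 100 + 2*300*9 + 100 = 5600
step 3: join C via merge
    card(P join C) = 3000*120/(15) = 24000
    cost = 5600 + 3000*12 + 120*7 + 3000 + 120 = 45560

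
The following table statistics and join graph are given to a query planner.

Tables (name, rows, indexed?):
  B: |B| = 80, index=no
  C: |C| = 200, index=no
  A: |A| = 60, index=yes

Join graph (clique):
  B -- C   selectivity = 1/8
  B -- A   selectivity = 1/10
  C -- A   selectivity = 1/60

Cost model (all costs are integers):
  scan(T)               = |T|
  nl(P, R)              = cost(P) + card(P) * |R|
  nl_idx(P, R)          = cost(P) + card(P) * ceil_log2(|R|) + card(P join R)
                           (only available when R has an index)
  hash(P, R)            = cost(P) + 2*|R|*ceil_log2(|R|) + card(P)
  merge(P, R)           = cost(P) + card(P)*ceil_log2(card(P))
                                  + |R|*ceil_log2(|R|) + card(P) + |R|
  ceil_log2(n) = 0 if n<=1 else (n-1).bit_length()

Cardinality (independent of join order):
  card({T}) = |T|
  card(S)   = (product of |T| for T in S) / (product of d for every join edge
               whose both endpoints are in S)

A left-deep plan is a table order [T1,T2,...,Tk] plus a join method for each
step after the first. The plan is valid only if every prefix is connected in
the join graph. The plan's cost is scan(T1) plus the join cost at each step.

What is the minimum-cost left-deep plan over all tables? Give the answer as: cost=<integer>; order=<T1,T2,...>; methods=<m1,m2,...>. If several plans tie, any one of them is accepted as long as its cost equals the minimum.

cost=2440; order=C,A,B; methods=hash,hash

Selinger DP (subsets sized 1..n):
  {B}: scan cost=80, card=80
  {C}: scan cost=200, card=200
  {A}: scan cost=60, card=60
  {BC}: card=2000; try (B,hash)→1520, (C,merge)→2520, (B,merge)→2640, (C,hash)→3360, (C,nl)→16080, (B,nl)→16200; best=1520 via (B,hash)
  {AB}: card=480; try (A,hash)→880, (A,nl_idx)→1040, (B,merge)→1120, (A,merge)→1140, (B,hash)→1240, (B,nl)→4860 …(+1); best=880 via (A,hash)
  {AC}: card=200; try (A,hash)→1120, (A,nl_idx)→1600, (C,merge)→2280, (A,merge)→2420, (C,hash)→3320, (C,nl)→12060 …(+1); best=1120 via (A,hash)
  {ABC}: card=200; try (B,hash)→2440, (B,merge)→3560, (A,hash)→4240, (C,hash)→4560, (C,merge)→7480, (A,nl_idx)→13720 …(+4); best=2440 via (B,hash)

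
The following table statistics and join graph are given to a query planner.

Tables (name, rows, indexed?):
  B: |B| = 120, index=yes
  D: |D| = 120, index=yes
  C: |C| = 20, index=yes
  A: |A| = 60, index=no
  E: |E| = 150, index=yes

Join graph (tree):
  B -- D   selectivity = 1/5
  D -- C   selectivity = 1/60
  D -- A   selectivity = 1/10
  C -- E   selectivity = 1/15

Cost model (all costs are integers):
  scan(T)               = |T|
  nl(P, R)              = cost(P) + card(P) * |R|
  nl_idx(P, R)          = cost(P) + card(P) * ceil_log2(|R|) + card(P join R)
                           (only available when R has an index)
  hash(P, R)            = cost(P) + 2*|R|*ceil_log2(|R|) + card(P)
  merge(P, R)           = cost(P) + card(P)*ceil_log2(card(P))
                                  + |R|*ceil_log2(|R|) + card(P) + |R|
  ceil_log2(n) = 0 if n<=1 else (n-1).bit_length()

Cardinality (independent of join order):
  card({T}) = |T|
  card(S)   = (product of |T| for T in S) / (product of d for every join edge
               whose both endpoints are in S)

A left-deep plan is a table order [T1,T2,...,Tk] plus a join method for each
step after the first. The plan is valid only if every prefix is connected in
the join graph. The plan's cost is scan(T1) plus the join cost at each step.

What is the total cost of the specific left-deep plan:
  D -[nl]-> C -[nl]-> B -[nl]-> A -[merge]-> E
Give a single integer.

146910

step 1: scan D: cost=120, card=120
step 2: join C via nl
    card(P join C) = 120*20/(60) = 40
    cost = 120 + 120*20 = 2520
step 3: join B via nl
    card(P join B) = 40*120/(5) = 960
    cost = 2520 + 40*120 = 7320
step 4: join A via nl
    card(P join A) = 960*60/(10) = 5760
    cost = 7320 + 960*60 = 64920
step 5: join E via merge
    card(P join E) = 5760*150/(15) = 57600
    cost = 64920 + 5760*13 + 150*8 + 5760 + 150 = 146910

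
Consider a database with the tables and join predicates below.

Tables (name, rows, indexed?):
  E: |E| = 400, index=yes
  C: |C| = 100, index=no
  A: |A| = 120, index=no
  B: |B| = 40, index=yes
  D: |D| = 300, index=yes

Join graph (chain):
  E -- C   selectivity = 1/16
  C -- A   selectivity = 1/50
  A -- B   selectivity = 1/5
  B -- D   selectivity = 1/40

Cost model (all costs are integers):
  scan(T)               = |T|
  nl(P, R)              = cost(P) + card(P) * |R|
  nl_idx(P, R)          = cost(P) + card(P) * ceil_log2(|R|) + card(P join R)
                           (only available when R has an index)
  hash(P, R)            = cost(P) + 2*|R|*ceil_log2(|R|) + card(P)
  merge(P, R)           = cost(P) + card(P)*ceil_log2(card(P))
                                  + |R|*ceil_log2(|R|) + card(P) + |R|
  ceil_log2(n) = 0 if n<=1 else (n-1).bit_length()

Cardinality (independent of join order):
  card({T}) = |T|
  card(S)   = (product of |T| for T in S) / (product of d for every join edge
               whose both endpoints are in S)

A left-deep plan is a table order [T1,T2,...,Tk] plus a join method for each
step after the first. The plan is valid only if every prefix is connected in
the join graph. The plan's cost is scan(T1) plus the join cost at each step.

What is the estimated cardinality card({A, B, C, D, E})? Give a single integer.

360000

Tables in S: A(120), B(40), C(100), D(300), E(400)
Edges inside S: E-C(d=16), C-A(d=50), A-B(d=5), B-D(d=40)
numerator = 120 * 40 * 100 * 300 * 400 = 57600000000
denominator = 16 * 50 * 5 * 40 = 160000
card(S) = 57600000000 / 160000 = 360000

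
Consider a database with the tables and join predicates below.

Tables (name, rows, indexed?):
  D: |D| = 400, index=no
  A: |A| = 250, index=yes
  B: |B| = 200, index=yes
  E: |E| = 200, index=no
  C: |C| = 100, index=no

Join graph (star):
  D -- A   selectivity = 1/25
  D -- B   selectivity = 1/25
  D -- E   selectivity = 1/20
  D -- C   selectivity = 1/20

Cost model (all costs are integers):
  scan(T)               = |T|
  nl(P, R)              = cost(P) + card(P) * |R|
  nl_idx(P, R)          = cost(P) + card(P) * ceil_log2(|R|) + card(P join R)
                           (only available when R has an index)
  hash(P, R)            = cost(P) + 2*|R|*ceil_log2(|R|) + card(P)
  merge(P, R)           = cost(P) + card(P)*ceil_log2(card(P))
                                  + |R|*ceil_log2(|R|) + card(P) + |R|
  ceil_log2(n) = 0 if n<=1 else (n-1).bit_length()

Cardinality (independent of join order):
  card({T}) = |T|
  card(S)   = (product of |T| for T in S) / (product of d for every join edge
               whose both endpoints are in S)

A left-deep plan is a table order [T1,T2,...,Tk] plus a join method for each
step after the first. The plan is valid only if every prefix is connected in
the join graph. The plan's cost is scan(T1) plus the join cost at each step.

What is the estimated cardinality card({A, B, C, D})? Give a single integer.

Tables in S: A(250), B(200), C(100), D(400)
Edges inside S: D-A(d=25), D-B(d=25), D-C(d=20)
numerator = 250 * 200 * 100 * 400 = 2000000000
denominator = 25 * 25 * 20 = 12500
card(S) = 2000000000 / 12500 = 160000

160000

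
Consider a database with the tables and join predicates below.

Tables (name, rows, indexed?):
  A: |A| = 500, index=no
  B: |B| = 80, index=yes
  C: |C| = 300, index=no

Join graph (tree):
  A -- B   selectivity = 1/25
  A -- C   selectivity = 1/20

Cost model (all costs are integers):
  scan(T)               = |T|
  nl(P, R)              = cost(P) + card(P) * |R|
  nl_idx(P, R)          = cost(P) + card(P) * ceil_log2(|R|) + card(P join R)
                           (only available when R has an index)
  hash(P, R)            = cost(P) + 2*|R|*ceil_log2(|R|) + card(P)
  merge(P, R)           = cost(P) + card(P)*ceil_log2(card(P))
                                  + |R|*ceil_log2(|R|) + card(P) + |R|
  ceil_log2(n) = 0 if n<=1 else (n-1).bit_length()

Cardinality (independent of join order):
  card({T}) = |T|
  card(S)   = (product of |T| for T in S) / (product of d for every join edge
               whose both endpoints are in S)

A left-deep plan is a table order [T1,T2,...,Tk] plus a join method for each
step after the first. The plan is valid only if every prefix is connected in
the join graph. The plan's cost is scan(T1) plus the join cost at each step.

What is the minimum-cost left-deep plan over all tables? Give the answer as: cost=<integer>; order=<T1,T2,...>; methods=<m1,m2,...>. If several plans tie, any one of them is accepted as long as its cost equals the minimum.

cost=9120; order=A,B,C; methods=hash,hash

Selinger DP (subsets sized 1..n):
  {A}: scan cost=500, card=500
  {B}: scan cost=80, card=80
  {C}: scan cost=300, card=300
  {AB}: card=1600; try (B,hash)→2120, (B,nl_idx)→5600, (A,merge)→5720, (B,merge)→6140, (A,hash)→9160, (A,nl)→40080 …(+1); best=2120 via (B,hash)
  {AC}: card=7500; try (C,hash)→6400, (A,merge)→8300, (C,merge)→8500, (A,hash)→9600, (A,nl)→150300, (C,nl)→150500; best=6400 via (C,hash)
  {ABC}: card=24000; try (C,hash)→9120, (B,hash)→15020, (C,merge)→24320, (B,nl_idx)→82900, (B,merge)→112040, (C,nl)→482120 …(+1); best=9120 via (C,hash)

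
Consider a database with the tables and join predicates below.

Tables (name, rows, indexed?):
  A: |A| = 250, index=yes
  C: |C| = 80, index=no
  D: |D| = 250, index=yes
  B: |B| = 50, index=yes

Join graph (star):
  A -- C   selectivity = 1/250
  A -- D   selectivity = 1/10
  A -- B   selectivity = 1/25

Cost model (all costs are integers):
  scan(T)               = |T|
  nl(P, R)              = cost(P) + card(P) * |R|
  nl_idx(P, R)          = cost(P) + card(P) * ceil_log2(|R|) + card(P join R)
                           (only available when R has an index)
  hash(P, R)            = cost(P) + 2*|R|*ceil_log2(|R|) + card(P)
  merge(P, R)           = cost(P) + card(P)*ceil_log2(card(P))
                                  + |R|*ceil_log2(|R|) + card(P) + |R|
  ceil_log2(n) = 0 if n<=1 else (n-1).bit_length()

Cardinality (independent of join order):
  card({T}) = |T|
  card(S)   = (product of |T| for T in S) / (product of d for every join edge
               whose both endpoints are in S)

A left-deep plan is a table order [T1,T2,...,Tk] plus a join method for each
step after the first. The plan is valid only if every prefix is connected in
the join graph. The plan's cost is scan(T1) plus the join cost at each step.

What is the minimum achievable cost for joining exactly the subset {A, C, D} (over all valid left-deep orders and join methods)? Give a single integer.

Selinger DP over subsets of {A,C,D}:
  {A}: scan cost=250, card=250
  {C}: scan cost=80, card=80
  {D}: scan cost=250, card=250
  {AC}: card=80; try (A,nl_idx)→800, (C,hash)→1620, (A,merge)→2970, (C,merge)→3140, (A,hash)→4160, (A,nl)→20080 …(+1); best=800 via (A,nl_idx)
  {AD}: card=6250; try (D,hash)→4500, (A,hash)→4500, (D,merge)→4750, (A,merge)→4750, (D,nl_idx)→8500, (A,nl_idx)→8500 …(+2); best=4500 via (D,hash)
  {ACD}: card=2000; try (D,nl_idx)→3440, (D,merge)→3690, (D,hash)→4880, (C,hash)→11870, (D,nl)→20800, (C,merge)→92640 …(+1); best=3440 via (D,nl_idx)

3440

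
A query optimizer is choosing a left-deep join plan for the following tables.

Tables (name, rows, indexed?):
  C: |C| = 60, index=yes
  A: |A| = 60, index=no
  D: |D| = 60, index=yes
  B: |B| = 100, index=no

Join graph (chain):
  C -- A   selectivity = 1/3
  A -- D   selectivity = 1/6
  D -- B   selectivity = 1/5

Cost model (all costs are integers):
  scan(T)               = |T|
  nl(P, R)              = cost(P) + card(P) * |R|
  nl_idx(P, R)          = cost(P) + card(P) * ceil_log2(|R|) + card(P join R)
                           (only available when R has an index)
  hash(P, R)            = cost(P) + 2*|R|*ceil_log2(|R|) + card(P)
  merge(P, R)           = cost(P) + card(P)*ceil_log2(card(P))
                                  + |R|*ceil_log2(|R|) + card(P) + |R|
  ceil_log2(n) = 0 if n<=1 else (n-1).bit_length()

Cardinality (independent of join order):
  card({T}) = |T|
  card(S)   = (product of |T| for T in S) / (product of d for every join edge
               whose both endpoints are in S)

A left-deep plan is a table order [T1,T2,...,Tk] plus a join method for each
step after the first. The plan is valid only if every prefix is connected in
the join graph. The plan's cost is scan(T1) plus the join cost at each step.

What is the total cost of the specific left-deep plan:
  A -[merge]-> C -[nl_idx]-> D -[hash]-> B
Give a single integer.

step 1: scan A: cost=60, card=60
step 2: join C via merge
    card(P join C) = 60*60/(3) = 1200
    cost = 60 + 60*6 + 60*6 + 60 + 60 = 900
step 3: join D via nl_idx
    card(P join D) = 1200*60/(6) = 12000
    cost = 900 + 1200*6 + 12000 = 20100
step 4: join B via hash
    card(P join B) = 12000*100/(5) = 240000
    cost = 20100 + 2*100*7 + 12000 = 33500

33500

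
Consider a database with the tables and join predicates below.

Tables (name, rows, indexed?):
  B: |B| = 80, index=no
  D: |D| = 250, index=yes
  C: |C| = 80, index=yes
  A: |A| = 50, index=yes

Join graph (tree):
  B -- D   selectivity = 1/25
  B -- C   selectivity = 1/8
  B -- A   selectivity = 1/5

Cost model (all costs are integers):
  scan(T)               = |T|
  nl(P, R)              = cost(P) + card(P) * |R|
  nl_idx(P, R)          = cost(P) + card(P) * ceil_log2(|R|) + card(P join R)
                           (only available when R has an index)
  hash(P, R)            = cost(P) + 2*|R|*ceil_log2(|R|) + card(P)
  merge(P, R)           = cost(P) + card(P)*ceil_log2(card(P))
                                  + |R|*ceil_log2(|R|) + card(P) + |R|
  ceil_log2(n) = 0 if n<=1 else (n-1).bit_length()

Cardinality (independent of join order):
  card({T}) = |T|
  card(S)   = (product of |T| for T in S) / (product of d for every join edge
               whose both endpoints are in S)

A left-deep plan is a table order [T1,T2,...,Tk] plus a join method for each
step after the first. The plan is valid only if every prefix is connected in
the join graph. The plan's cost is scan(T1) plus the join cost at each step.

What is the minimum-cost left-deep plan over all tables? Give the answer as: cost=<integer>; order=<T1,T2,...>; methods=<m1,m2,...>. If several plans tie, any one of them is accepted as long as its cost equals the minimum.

cost=12040; order=B,D,A,C; methods=nl_idx,hash,hash

Selinger DP (subsets sized 1..n):
  {B}: scan cost=80, card=80
  {D}: scan cost=250, card=250
  {C}: scan cost=80, card=80
  {A}: scan cost=50, card=50
  {BD}: card=800; try (D,nl_idx)→1520, (B,hash)→1620, (D,merge)→2970, (B,merge)→3140, (D,hash)→4160, (D,nl)→20080 …(+1); best=1520 via (D,nl_idx)
  {BC}: card=800; try (C,hash)→1280, (B,hash)→1280, (C,merge)→1360, (B,merge)→1360, (C,nl_idx)→1440, (C,nl)→6480 …(+1); best=1280 via (C,hash)
  {AB}: card=800; try (A,hash)→760, (B,merge)→1040, (A,merge)→1070, (B,hash)→1220, (A,nl_idx)→1360, (B,nl)→4050 …(+1); best=760 via (A,hash)
  {BCD}: card=8000; try (C,hash)→3440, (D,hash)→6080, (C,merge)→10960, (D,merge)→12330, (C,nl_idx)→15120, (D,nl_idx)→15680 …(+2); best=3440 via (C,hash)
  {ABD}: card=8000; try (A,hash)→2920, (D,hash)→5560, (A,merge)→10670, (D,merge)→11810, (A,nl_idx)→14320, (D,nl_idx)→15160 …(+2); best=2920 via (A,hash)
  {ABC}: card=8000; try (C,hash)→2680, (A,hash)→2680, (C,merge)→10200, (A,merge)→10430, (A,nl_idx)→14080, (C,nl_idx)→14360 …(+2); best=2680 via (C,hash)
  {ABCD}: card=80000; try (C,hash)→12040, (A,hash)→12040, (D,hash)→14680, (C,merge)→115560, (A,merge)→115790, (D,merge)→116930 …(+6); best=12040 via (C,hash)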